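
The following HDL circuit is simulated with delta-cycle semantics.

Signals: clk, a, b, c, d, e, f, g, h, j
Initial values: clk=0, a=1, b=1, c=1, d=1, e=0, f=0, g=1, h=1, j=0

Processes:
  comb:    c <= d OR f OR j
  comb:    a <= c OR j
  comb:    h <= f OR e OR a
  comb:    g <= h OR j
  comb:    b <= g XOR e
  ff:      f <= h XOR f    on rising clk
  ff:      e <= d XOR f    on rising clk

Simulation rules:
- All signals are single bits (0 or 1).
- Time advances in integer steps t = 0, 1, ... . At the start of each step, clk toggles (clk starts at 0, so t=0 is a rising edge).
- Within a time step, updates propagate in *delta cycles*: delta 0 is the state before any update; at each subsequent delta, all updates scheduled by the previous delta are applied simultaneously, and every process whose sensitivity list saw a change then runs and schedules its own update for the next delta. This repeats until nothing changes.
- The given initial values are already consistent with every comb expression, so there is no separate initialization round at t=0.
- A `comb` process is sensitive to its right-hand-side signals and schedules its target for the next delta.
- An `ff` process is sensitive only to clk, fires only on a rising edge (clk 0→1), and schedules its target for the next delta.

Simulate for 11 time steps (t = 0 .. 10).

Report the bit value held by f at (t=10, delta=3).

t=0 Δ0: f=0 a=1 d=1 j=0 b=1 c=1 clk=0 h=1 e=0 g=1
  Δ1: clk:0→1
  Δ2: f:0→1, e:0→1
  Δ3: b:1→0
  (3Δ to stable)
t=1 Δ0: f=1 a=1 d=1 j=0 b=0 c=1 clk=1 h=1 e=1 g=1
  Δ1: clk:1→0
  (1Δ to stable)
t=2 Δ0: f=1 a=1 d=1 j=0 b=0 c=1 clk=0 h=1 e=1 g=1
  Δ1: clk:0→1
  Δ2: f:1→0, e:1→0
  Δ3: b:0→1
  (3Δ to stable)
t=3 Δ0: f=0 a=1 d=1 j=0 b=1 c=1 clk=1 h=1 e=0 g=1
  Δ1: clk:1→0
  (1Δ to stable)
t=4 Δ0: f=0 a=1 d=1 j=0 b=1 c=1 clk=0 h=1 e=0 g=1
  Δ1: clk:0→1
  Δ2: f:0→1, e:0→1
  Δ3: b:1→0
  (3Δ to stable)
t=5 Δ0: f=1 a=1 d=1 j=0 b=0 c=1 clk=1 h=1 e=1 g=1
  Δ1: clk:1→0
  (1Δ to stable)
t=6 Δ0: f=1 a=1 d=1 j=0 b=0 c=1 clk=0 h=1 e=1 g=1
  Δ1: clk:0→1
  Δ2: f:1→0, e:1→0
  Δ3: b:0→1
  (3Δ to stable)
t=7 Δ0: f=0 a=1 d=1 j=0 b=1 c=1 clk=1 h=1 e=0 g=1
  Δ1: clk:1→0
  (1Δ to stable)
t=8 Δ0: f=0 a=1 d=1 j=0 b=1 c=1 clk=0 h=1 e=0 g=1
  Δ1: clk:0→1
  Δ2: f:0→1, e:0→1
  Δ3: b:1→0
  (3Δ to stable)
t=9 Δ0: f=1 a=1 d=1 j=0 b=0 c=1 clk=1 h=1 e=1 g=1
  Δ1: clk:1→0
  (1Δ to stable)
t=10 Δ0: f=1 a=1 d=1 j=0 b=0 c=1 clk=0 h=1 e=1 g=1
  Δ1: clk:0→1
  Δ2: f:1→0, e:1→0
  Δ3: b:0→1
  (3Δ to stable)

0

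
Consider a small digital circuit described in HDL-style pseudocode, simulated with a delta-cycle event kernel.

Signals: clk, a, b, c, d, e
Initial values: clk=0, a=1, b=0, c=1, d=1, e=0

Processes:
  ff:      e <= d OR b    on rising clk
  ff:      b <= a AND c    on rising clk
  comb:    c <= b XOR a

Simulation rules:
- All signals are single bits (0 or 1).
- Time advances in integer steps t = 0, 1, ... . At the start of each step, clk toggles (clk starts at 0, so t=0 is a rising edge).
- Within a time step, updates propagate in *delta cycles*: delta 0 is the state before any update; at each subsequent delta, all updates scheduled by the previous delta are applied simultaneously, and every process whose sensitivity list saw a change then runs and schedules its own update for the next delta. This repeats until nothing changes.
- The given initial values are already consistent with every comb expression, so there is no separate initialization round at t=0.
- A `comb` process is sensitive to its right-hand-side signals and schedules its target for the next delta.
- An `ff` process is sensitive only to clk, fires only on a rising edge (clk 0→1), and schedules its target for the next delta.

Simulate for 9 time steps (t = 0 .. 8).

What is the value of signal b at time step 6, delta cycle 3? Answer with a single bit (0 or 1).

t=0 Δ0: a=1 c=1 d=1 e=0 b=0 clk=0
  Δ1: clk:0→1
  Δ2: e:0→1, b:0→1
  Δ3: c:1→0
  (3Δ to stable)
t=1 Δ0: a=1 c=0 d=1 e=1 b=1 clk=1
  Δ1: clk:1→0
  (1Δ to stable)
t=2 Δ0: a=1 c=0 d=1 e=1 b=1 clk=0
  Δ1: clk:0→1
  Δ2: b:1→0
  Δ3: c:0→1
  (3Δ to stable)
t=3 Δ0: a=1 c=1 d=1 e=1 b=0 clk=1
  Δ1: clk:1→0
  (1Δ to stable)
t=4 Δ0: a=1 c=1 d=1 e=1 b=0 clk=0
  Δ1: clk:0→1
  Δ2: b:0→1
  Δ3: c:1→0
  (3Δ to stable)
t=5 Δ0: a=1 c=0 d=1 e=1 b=1 clk=1
  Δ1: clk:1→0
  (1Δ to stable)
t=6 Δ0: a=1 c=0 d=1 e=1 b=1 clk=0
  Δ1: clk:0→1
  Δ2: b:1→0
  Δ3: c:0→1
  (3Δ to stable)
t=7 Δ0: a=1 c=1 d=1 e=1 b=0 clk=1
  Δ1: clk:1→0
  (1Δ to stable)
t=8 Δ0: a=1 c=1 d=1 e=1 b=0 clk=0
  Δ1: clk:0→1
  Δ2: b:0→1
  Δ3: c:1→0
  (3Δ to stable)

0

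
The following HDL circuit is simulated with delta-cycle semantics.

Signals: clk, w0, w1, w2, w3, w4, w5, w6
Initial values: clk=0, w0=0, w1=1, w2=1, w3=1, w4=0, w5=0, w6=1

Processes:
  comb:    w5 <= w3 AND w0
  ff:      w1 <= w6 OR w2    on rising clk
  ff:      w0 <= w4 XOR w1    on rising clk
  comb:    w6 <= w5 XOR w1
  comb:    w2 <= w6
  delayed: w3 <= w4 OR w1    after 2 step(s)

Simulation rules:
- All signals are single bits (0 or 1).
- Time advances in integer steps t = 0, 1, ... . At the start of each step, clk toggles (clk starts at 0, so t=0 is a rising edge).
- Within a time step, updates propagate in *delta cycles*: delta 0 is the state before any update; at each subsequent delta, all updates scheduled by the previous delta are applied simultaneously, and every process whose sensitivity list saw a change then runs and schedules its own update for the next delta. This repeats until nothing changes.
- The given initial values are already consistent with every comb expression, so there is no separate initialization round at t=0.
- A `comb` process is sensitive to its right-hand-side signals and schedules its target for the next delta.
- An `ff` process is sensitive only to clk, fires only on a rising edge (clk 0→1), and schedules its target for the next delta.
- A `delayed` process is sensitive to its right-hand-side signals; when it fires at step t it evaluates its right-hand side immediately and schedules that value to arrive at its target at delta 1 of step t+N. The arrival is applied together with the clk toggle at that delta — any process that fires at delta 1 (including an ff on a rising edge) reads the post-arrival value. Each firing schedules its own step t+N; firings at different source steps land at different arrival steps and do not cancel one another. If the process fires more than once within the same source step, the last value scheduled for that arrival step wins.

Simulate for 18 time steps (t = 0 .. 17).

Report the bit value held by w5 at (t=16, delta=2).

t=0 Δ0: w4=0 w0=0 clk=0 w1=1 w3=1 w5=0 w2=1 w6=1
  Δ1: clk:0→1
  Δ2: w0:0→1
  Δ3: w5:0→1
  Δ4: w6:1→0
  Δ5: w2:1→0
  (5Δ to stable)
t=1 Δ0: w4=0 w0=1 clk=1 w1=1 w3=1 w5=1 w2=0 w6=0
  Δ1: clk:1→0
  (1Δ to stable)
t=2 Δ0: w4=0 w0=1 clk=0 w1=1 w3=1 w5=1 w2=0 w6=0
  Δ1: clk:0→1
  Δ2: w1:1→0
  Δ3: w6:0→1
  Δ4: w2:0→1
  (4Δ to stable)
t=3 Δ0: w4=0 w0=1 clk=1 w1=0 w3=1 w5=1 w2=1 w6=1
  Δ1: clk:1→0
  (1Δ to stable)
t=4 Δ0: w4=0 w0=1 clk=0 w1=0 w3=1 w5=1 w2=1 w6=1
  Δ1: clk:0→1, w3:1→0
  Δ2: w0:1→0, w1:0→1, w5:1→0
  (2Δ to stable)
t=5 Δ0: w4=0 w0=0 clk=1 w1=1 w3=0 w5=0 w2=1 w6=1
  Δ1: clk:1→0
  (1Δ to stable)
t=6 Δ0: w4=0 w0=0 clk=0 w1=1 w3=0 w5=0 w2=1 w6=1
  Δ1: clk:0→1, w3:0→1
  Δ2: w0:0→1
  Δ3: w5:0→1
  Δ4: w6:1→0
  Δ5: w2:1→0
  (5Δ to stable)
t=7 Δ0: w4=0 w0=1 clk=1 w1=1 w3=1 w5=1 w2=0 w6=0
  Δ1: clk:1→0
  (1Δ to stable)
t=8 Δ0: w4=0 w0=1 clk=0 w1=1 w3=1 w5=1 w2=0 w6=0
  Δ1: clk:0→1
  Δ2: w1:1→0
  Δ3: w6:0→1
  Δ4: w2:0→1
  (4Δ to stable)
t=9 Δ0: w4=0 w0=1 clk=1 w1=0 w3=1 w5=1 w2=1 w6=1
  Δ1: clk:1→0
  (1Δ to stable)
t=10 Δ0: w4=0 w0=1 clk=0 w1=0 w3=1 w5=1 w2=1 w6=1
  Δ1: clk:0→1, w3:1→0
  Δ2: w0:1→0, w1:0→1, w5:1→0
  (2Δ to stable)
t=11 Δ0: w4=0 w0=0 clk=1 w1=1 w3=0 w5=0 w2=1 w6=1
  Δ1: clk:1→0
  (1Δ to stable)
t=12 Δ0: w4=0 w0=0 clk=0 w1=1 w3=0 w5=0 w2=1 w6=1
  Δ1: clk:0→1, w3:0→1
  Δ2: w0:0→1
  Δ3: w5:0→1
  Δ4: w6:1→0
  Δ5: w2:1→0
  (5Δ to stable)
t=13 Δ0: w4=0 w0=1 clk=1 w1=1 w3=1 w5=1 w2=0 w6=0
  Δ1: clk:1→0
  (1Δ to stable)
t=14 Δ0: w4=0 w0=1 clk=0 w1=1 w3=1 w5=1 w2=0 w6=0
  Δ1: clk:0→1
  Δ2: w1:1→0
  Δ3: w6:0→1
  Δ4: w2:0→1
  (4Δ to stable)
t=15 Δ0: w4=0 w0=1 clk=1 w1=0 w3=1 w5=1 w2=1 w6=1
  Δ1: clk:1→0
  (1Δ to stable)
t=16 Δ0: w4=0 w0=1 clk=0 w1=0 w3=1 w5=1 w2=1 w6=1
  Δ1: clk:0→1, w3:1→0
  Δ2: w0:1→0, w1:0→1, w5:1→0
  (2Δ to stable)
t=17 Δ0: w4=0 w0=0 clk=1 w1=1 w3=0 w5=0 w2=1 w6=1
  Δ1: clk:1→0
  (1Δ to stable)

0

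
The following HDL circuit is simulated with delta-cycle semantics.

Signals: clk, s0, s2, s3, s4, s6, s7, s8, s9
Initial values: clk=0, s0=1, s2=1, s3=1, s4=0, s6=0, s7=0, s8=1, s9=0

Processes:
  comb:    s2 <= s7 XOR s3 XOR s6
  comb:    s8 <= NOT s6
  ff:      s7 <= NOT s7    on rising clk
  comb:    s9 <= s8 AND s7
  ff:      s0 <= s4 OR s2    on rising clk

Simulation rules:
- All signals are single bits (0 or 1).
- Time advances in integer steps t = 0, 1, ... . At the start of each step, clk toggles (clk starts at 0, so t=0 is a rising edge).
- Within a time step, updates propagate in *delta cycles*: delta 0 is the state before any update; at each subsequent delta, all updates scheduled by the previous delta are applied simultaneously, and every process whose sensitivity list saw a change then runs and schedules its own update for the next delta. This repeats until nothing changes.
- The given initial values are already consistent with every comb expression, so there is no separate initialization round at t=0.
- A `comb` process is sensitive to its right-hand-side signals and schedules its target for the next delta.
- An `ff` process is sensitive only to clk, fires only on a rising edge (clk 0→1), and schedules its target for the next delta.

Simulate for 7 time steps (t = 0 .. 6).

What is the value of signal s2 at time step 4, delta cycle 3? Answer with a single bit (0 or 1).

0

t=0 Δ0: s3=1 s2=1 s6=0 clk=0 s4=0 s9=0 s0=1 s8=1 s7=0
  Δ1: clk:0→1
  Δ2: s7:0→1
  Δ3: s2:1→0, s9:0→1
  (3Δ to stable)
t=1 Δ0: s3=1 s2=0 s6=0 clk=1 s4=0 s9=1 s0=1 s8=1 s7=1
  Δ1: clk:1→0
  (1Δ to stable)
t=2 Δ0: s3=1 s2=0 s6=0 clk=0 s4=0 s9=1 s0=1 s8=1 s7=1
  Δ1: clk:0→1
  Δ2: s0:1→0, s7:1→0
  Δ3: s2:0→1, s9:1→0
  (3Δ to stable)
t=3 Δ0: s3=1 s2=1 s6=0 clk=1 s4=0 s9=0 s0=0 s8=1 s7=0
  Δ1: clk:1→0
  (1Δ to stable)
t=4 Δ0: s3=1 s2=1 s6=0 clk=0 s4=0 s9=0 s0=0 s8=1 s7=0
  Δ1: clk:0→1
  Δ2: s0:0→1, s7:0→1
  Δ3: s2:1→0, s9:0→1
  (3Δ to stable)
t=5 Δ0: s3=1 s2=0 s6=0 clk=1 s4=0 s9=1 s0=1 s8=1 s7=1
  Δ1: clk:1→0
  (1Δ to stable)
t=6 Δ0: s3=1 s2=0 s6=0 clk=0 s4=0 s9=1 s0=1 s8=1 s7=1
  Δ1: clk:0→1
  Δ2: s0:1→0, s7:1→0
  Δ3: s2:0→1, s9:1→0
  (3Δ to stable)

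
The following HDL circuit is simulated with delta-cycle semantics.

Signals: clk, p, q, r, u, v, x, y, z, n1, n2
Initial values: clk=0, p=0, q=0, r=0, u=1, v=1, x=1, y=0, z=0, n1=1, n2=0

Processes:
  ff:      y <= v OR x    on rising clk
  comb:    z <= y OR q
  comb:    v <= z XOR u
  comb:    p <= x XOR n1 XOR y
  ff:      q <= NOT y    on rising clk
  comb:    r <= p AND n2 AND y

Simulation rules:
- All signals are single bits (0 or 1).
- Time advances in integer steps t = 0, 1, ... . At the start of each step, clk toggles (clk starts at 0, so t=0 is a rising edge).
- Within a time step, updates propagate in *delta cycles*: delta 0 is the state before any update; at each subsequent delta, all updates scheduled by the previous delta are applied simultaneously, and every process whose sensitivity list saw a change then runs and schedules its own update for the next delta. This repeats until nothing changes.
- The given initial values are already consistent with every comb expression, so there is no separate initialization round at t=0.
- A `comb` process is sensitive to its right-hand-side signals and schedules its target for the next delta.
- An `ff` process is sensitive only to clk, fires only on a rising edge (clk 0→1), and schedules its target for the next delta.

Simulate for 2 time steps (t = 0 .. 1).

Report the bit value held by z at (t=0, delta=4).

[bits: clk,x,z,y,n2,u,r,p,q,n1,v]
t=0: Δ0=01000100011 Δ1=11000100011 Δ2=11010100111 Δ3=11110101111 Δ4=11110101110 | 4Δ
t=1: Δ0=11110101110 Δ1=01110101110 | 1Δ

1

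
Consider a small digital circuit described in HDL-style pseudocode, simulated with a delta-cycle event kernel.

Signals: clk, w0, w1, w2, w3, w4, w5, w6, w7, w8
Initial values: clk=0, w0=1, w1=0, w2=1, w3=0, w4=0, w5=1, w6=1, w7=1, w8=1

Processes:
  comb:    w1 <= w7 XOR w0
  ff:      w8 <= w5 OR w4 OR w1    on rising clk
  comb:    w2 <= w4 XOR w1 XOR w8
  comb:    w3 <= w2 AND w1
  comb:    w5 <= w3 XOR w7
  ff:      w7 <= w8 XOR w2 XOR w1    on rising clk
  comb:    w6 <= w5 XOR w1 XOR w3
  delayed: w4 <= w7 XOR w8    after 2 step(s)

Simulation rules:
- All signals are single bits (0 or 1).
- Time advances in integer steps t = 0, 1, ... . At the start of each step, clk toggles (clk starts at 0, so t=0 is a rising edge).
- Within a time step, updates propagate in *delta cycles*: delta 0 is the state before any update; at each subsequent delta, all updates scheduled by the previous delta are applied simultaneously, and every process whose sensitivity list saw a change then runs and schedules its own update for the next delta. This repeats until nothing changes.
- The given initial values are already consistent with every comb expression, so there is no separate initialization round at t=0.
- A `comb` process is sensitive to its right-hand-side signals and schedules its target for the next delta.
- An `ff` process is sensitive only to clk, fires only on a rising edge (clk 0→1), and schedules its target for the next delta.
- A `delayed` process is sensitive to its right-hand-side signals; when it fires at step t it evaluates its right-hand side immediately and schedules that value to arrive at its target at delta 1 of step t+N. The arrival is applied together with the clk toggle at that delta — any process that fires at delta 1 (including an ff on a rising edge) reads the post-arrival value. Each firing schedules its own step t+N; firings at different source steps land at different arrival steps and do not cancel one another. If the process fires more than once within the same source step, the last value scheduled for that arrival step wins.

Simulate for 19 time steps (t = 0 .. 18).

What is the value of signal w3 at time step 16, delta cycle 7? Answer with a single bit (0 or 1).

t0.Δ0 w3=0 clk=0 w4=0 w0=1 w6=1 w8=1 w1=0 w2=1 w7=1 w5=1
t0.Δ1 w3=0 clk=1 w4=0 w0=1 w6=1 w8=1 w1=0 w2=1 w7=1 w5=1
t0.Δ2 w3=0 clk=1 w4=0 w0=1 w6=1 w8=1 w1=0 w2=1 w7=0 w5=1
t0.Δ3 w3=0 clk=1 w4=0 w0=1 w6=1 w8=1 w1=1 w2=1 w7=0 w5=0
t0.Δ4 w3=1 clk=1 w4=0 w0=1 w6=1 w8=1 w1=1 w2=0 w7=0 w5=0
t0.Δ5 w3=0 clk=1 w4=0 w0=1 w6=0 w8=1 w1=1 w2=0 w7=0 w5=1
t0.Δ6 w3=0 clk=1 w4=0 w0=1 w6=0 w8=1 w1=1 w2=0 w7=0 w5=0
t0.Δ7 w3=0 clk=1 w4=0 w0=1 w6=1 w8=1 w1=1 w2=0 w7=0 w5=0
t1.Δ0 w3=0 clk=1 w4=0 w0=1 w6=1 w8=1 w1=1 w2=0 w7=0 w5=0
t1.Δ1 w3=0 clk=0 w4=0 w0=1 w6=1 w8=1 w1=1 w2=0 w7=0 w5=0
t2.Δ0 w3=0 clk=0 w4=0 w0=1 w6=1 w8=1 w1=1 w2=0 w7=0 w5=0
t2.Δ1 w3=0 clk=1 w4=1 w0=1 w6=1 w8=1 w1=1 w2=0 w7=0 w5=0
t2.Δ2 w3=0 clk=1 w4=1 w0=1 w6=1 w8=1 w1=1 w2=1 w7=0 w5=0
t2.Δ3 w3=1 clk=1 w4=1 w0=1 w6=1 w8=1 w1=1 w2=1 w7=0 w5=0
t2.Δ4 w3=1 clk=1 w4=1 w0=1 w6=0 w8=1 w1=1 w2=1 w7=0 w5=1
t2.Δ5 w3=1 clk=1 w4=1 w0=1 w6=1 w8=1 w1=1 w2=1 w7=0 w5=1
t3.Δ0 w3=1 clk=1 w4=1 w0=1 w6=1 w8=1 w1=1 w2=1 w7=0 w5=1
t3.Δ1 w3=1 clk=0 w4=1 w0=1 w6=1 w8=1 w1=1 w2=1 w7=0 w5=1
t4.Δ0 w3=1 clk=0 w4=1 w0=1 w6=1 w8=1 w1=1 w2=1 w7=0 w5=1
t4.Δ1 w3=1 clk=1 w4=1 w0=1 w6=1 w8=1 w1=1 w2=1 w7=0 w5=1
t4.Δ2 w3=1 clk=1 w4=1 w0=1 w6=1 w8=1 w1=1 w2=1 w7=1 w5=1
t4.Δ3 w3=1 clk=1 w4=1 w0=1 w6=1 w8=1 w1=0 w2=1 w7=1 w5=0
t4.Δ4 w3=0 clk=1 w4=1 w0=1 w6=1 w8=1 w1=0 w2=0 w7=1 w5=0
t4.Δ5 w3=0 clk=1 w4=1 w0=1 w6=0 w8=1 w1=0 w2=0 w7=1 w5=1
t4.Δ6 w3=0 clk=1 w4=1 w0=1 w6=1 w8=1 w1=0 w2=0 w7=1 w5=1
t5.Δ0 w3=0 clk=1 w4=1 w0=1 w6=1 w8=1 w1=0 w2=0 w7=1 w5=1
t5.Δ1 w3=0 clk=0 w4=1 w0=1 w6=1 w8=1 w1=0 w2=0 w7=1 w5=1
t6.Δ0 w3=0 clk=0 w4=1 w0=1 w6=1 w8=1 w1=0 w2=0 w7=1 w5=1
t6.Δ1 w3=0 clk=1 w4=0 w0=1 w6=1 w8=1 w1=0 w2=0 w7=1 w5=1
t6.Δ2 w3=0 clk=1 w4=0 w0=1 w6=1 w8=1 w1=0 w2=1 w7=1 w5=1
t7.Δ0 w3=0 clk=1 w4=0 w0=1 w6=1 w8=1 w1=0 w2=1 w7=1 w5=1
t7.Δ1 w3=0 clk=0 w4=0 w0=1 w6=1 w8=1 w1=0 w2=1 w7=1 w5=1
t8.Δ0 w3=0 clk=0 w4=0 w0=1 w6=1 w8=1 w1=0 w2=1 w7=1 w5=1
t8.Δ1 w3=0 clk=1 w4=0 w0=1 w6=1 w8=1 w1=0 w2=1 w7=1 w5=1
t8.Δ2 w3=0 clk=1 w4=0 w0=1 w6=1 w8=1 w1=0 w2=1 w7=0 w5=1
t8.Δ3 w3=0 clk=1 w4=0 w0=1 w6=1 w8=1 w1=1 w2=1 w7=0 w5=0
t8.Δ4 w3=1 clk=1 w4=0 w0=1 w6=1 w8=1 w1=1 w2=0 w7=0 w5=0
t8.Δ5 w3=0 clk=1 w4=0 w0=1 w6=0 w8=1 w1=1 w2=0 w7=0 w5=1
t8.Δ6 w3=0 clk=1 w4=0 w0=1 w6=0 w8=1 w1=1 w2=0 w7=0 w5=0
t8.Δ7 w3=0 clk=1 w4=0 w0=1 w6=1 w8=1 w1=1 w2=0 w7=0 w5=0
t9.Δ0 w3=0 clk=1 w4=0 w0=1 w6=1 w8=1 w1=1 w2=0 w7=0 w5=0
t9.Δ1 w3=0 clk=0 w4=0 w0=1 w6=1 w8=1 w1=1 w2=0 w7=0 w5=0
t10.Δ0 w3=0 clk=0 w4=0 w0=1 w6=1 w8=1 w1=1 w2=0 w7=0 w5=0
t10.Δ1 w3=0 clk=1 w4=1 w0=1 w6=1 w8=1 w1=1 w2=0 w7=0 w5=0
t10.Δ2 w3=0 clk=1 w4=1 w0=1 w6=1 w8=1 w1=1 w2=1 w7=0 w5=0
t10.Δ3 w3=1 clk=1 w4=1 w0=1 w6=1 w8=1 w1=1 w2=1 w7=0 w5=0
t10.Δ4 w3=1 clk=1 w4=1 w0=1 w6=0 w8=1 w1=1 w2=1 w7=0 w5=1
t10.Δ5 w3=1 clk=1 w4=1 w0=1 w6=1 w8=1 w1=1 w2=1 w7=0 w5=1
t11.Δ0 w3=1 clk=1 w4=1 w0=1 w6=1 w8=1 w1=1 w2=1 w7=0 w5=1
t11.Δ1 w3=1 clk=0 w4=1 w0=1 w6=1 w8=1 w1=1 w2=1 w7=0 w5=1
t12.Δ0 w3=1 clk=0 w4=1 w0=1 w6=1 w8=1 w1=1 w2=1 w7=0 w5=1
t12.Δ1 w3=1 clk=1 w4=1 w0=1 w6=1 w8=1 w1=1 w2=1 w7=0 w5=1
t12.Δ2 w3=1 clk=1 w4=1 w0=1 w6=1 w8=1 w1=1 w2=1 w7=1 w5=1
t12.Δ3 w3=1 clk=1 w4=1 w0=1 w6=1 w8=1 w1=0 w2=1 w7=1 w5=0
t12.Δ4 w3=0 clk=1 w4=1 w0=1 w6=1 w8=1 w1=0 w2=0 w7=1 w5=0
t12.Δ5 w3=0 clk=1 w4=1 w0=1 w6=0 w8=1 w1=0 w2=0 w7=1 w5=1
t12.Δ6 w3=0 clk=1 w4=1 w0=1 w6=1 w8=1 w1=0 w2=0 w7=1 w5=1
t13.Δ0 w3=0 clk=1 w4=1 w0=1 w6=1 w8=1 w1=0 w2=0 w7=1 w5=1
t13.Δ1 w3=0 clk=0 w4=1 w0=1 w6=1 w8=1 w1=0 w2=0 w7=1 w5=1
t14.Δ0 w3=0 clk=0 w4=1 w0=1 w6=1 w8=1 w1=0 w2=0 w7=1 w5=1
t14.Δ1 w3=0 clk=1 w4=0 w0=1 w6=1 w8=1 w1=0 w2=0 w7=1 w5=1
t14.Δ2 w3=0 clk=1 w4=0 w0=1 w6=1 w8=1 w1=0 w2=1 w7=1 w5=1
t15.Δ0 w3=0 clk=1 w4=0 w0=1 w6=1 w8=1 w1=0 w2=1 w7=1 w5=1
t15.Δ1 w3=0 clk=0 w4=0 w0=1 w6=1 w8=1 w1=0 w2=1 w7=1 w5=1
t16.Δ0 w3=0 clk=0 w4=0 w0=1 w6=1 w8=1 w1=0 w2=1 w7=1 w5=1
t16.Δ1 w3=0 clk=1 w4=0 w0=1 w6=1 w8=1 w1=0 w2=1 w7=1 w5=1
t16.Δ2 w3=0 clk=1 w4=0 w0=1 w6=1 w8=1 w1=0 w2=1 w7=0 w5=1
t16.Δ3 w3=0 clk=1 w4=0 w0=1 w6=1 w8=1 w1=1 w2=1 w7=0 w5=0
t16.Δ4 w3=1 clk=1 w4=0 w0=1 w6=1 w8=1 w1=1 w2=0 w7=0 w5=0
t16.Δ5 w3=0 clk=1 w4=0 w0=1 w6=0 w8=1 w1=1 w2=0 w7=0 w5=1
t16.Δ6 w3=0 clk=1 w4=0 w0=1 w6=0 w8=1 w1=1 w2=0 w7=0 w5=0
t16.Δ7 w3=0 clk=1 w4=0 w0=1 w6=1 w8=1 w1=1 w2=0 w7=0 w5=0
t17.Δ0 w3=0 clk=1 w4=0 w0=1 w6=1 w8=1 w1=1 w2=0 w7=0 w5=0
t17.Δ1 w3=0 clk=0 w4=0 w0=1 w6=1 w8=1 w1=1 w2=0 w7=0 w5=0
t18.Δ0 w3=0 clk=0 w4=0 w0=1 w6=1 w8=1 w1=1 w2=0 w7=0 w5=0
t18.Δ1 w3=0 clk=1 w4=1 w0=1 w6=1 w8=1 w1=1 w2=0 w7=0 w5=0
t18.Δ2 w3=0 clk=1 w4=1 w0=1 w6=1 w8=1 w1=1 w2=1 w7=0 w5=0
t18.Δ3 w3=1 clk=1 w4=1 w0=1 w6=1 w8=1 w1=1 w2=1 w7=0 w5=0
t18.Δ4 w3=1 clk=1 w4=1 w0=1 w6=0 w8=1 w1=1 w2=1 w7=0 w5=1
t18.Δ5 w3=1 clk=1 w4=1 w0=1 w6=1 w8=1 w1=1 w2=1 w7=0 w5=1

0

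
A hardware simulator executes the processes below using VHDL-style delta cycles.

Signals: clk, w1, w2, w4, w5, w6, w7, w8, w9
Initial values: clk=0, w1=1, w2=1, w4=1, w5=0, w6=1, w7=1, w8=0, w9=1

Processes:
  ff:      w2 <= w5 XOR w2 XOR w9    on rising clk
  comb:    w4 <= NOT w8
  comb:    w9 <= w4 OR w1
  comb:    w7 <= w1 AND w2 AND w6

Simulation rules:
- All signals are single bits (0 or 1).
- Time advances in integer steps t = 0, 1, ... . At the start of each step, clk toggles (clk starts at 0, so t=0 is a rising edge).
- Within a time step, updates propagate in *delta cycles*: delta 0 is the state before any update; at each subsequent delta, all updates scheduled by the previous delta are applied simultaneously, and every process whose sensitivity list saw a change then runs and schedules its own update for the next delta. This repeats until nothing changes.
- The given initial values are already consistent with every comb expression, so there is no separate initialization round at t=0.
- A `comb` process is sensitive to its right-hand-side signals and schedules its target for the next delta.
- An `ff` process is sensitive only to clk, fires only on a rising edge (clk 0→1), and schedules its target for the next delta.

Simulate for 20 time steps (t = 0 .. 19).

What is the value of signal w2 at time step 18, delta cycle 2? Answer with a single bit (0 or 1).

1

t=0 Δ0: w2=1 w7=1 w1=1 clk=0 w4=1 w9=1 w8=0 w6=1 w5=0
  Δ1: clk:0→1
  Δ2: w2:1→0
  Δ3: w7:1→0
  (3Δ to stable)
t=1 Δ0: w2=0 w7=0 w1=1 clk=1 w4=1 w9=1 w8=0 w6=1 w5=0
  Δ1: clk:1→0
  (1Δ to stable)
t=2 Δ0: w2=0 w7=0 w1=1 clk=0 w4=1 w9=1 w8=0 w6=1 w5=0
  Δ1: clk:0→1
  Δ2: w2:0→1
  Δ3: w7:0→1
  (3Δ to stable)
t=3 Δ0: w2=1 w7=1 w1=1 clk=1 w4=1 w9=1 w8=0 w6=1 w5=0
  Δ1: clk:1→0
  (1Δ to stable)
t=4 Δ0: w2=1 w7=1 w1=1 clk=0 w4=1 w9=1 w8=0 w6=1 w5=0
  Δ1: clk:0→1
  Δ2: w2:1→0
  Δ3: w7:1→0
  (3Δ to stable)
t=5 Δ0: w2=0 w7=0 w1=1 clk=1 w4=1 w9=1 w8=0 w6=1 w5=0
  Δ1: clk:1→0
  (1Δ to stable)
t=6 Δ0: w2=0 w7=0 w1=1 clk=0 w4=1 w9=1 w8=0 w6=1 w5=0
  Δ1: clk:0→1
  Δ2: w2:0→1
  Δ3: w7:0→1
  (3Δ to stable)
t=7 Δ0: w2=1 w7=1 w1=1 clk=1 w4=1 w9=1 w8=0 w6=1 w5=0
  Δ1: clk:1→0
  (1Δ to stable)
t=8 Δ0: w2=1 w7=1 w1=1 clk=0 w4=1 w9=1 w8=0 w6=1 w5=0
  Δ1: clk:0→1
  Δ2: w2:1→0
  Δ3: w7:1→0
  (3Δ to stable)
t=9 Δ0: w2=0 w7=0 w1=1 clk=1 w4=1 w9=1 w8=0 w6=1 w5=0
  Δ1: clk:1→0
  (1Δ to stable)
t=10 Δ0: w2=0 w7=0 w1=1 clk=0 w4=1 w9=1 w8=0 w6=1 w5=0
  Δ1: clk:0→1
  Δ2: w2:0→1
  Δ3: w7:0→1
  (3Δ to stable)
t=11 Δ0: w2=1 w7=1 w1=1 clk=1 w4=1 w9=1 w8=0 w6=1 w5=0
  Δ1: clk:1→0
  (1Δ to stable)
t=12 Δ0: w2=1 w7=1 w1=1 clk=0 w4=1 w9=1 w8=0 w6=1 w5=0
  Δ1: clk:0→1
  Δ2: w2:1→0
  Δ3: w7:1→0
  (3Δ to stable)
t=13 Δ0: w2=0 w7=0 w1=1 clk=1 w4=1 w9=1 w8=0 w6=1 w5=0
  Δ1: clk:1→0
  (1Δ to stable)
t=14 Δ0: w2=0 w7=0 w1=1 clk=0 w4=1 w9=1 w8=0 w6=1 w5=0
  Δ1: clk:0→1
  Δ2: w2:0→1
  Δ3: w7:0→1
  (3Δ to stable)
t=15 Δ0: w2=1 w7=1 w1=1 clk=1 w4=1 w9=1 w8=0 w6=1 w5=0
  Δ1: clk:1→0
  (1Δ to stable)
t=16 Δ0: w2=1 w7=1 w1=1 clk=0 w4=1 w9=1 w8=0 w6=1 w5=0
  Δ1: clk:0→1
  Δ2: w2:1→0
  Δ3: w7:1→0
  (3Δ to stable)
t=17 Δ0: w2=0 w7=0 w1=1 clk=1 w4=1 w9=1 w8=0 w6=1 w5=0
  Δ1: clk:1→0
  (1Δ to stable)
t=18 Δ0: w2=0 w7=0 w1=1 clk=0 w4=1 w9=1 w8=0 w6=1 w5=0
  Δ1: clk:0→1
  Δ2: w2:0→1
  Δ3: w7:0→1
  (3Δ to stable)
t=19 Δ0: w2=1 w7=1 w1=1 clk=1 w4=1 w9=1 w8=0 w6=1 w5=0
  Δ1: clk:1→0
  (1Δ to stable)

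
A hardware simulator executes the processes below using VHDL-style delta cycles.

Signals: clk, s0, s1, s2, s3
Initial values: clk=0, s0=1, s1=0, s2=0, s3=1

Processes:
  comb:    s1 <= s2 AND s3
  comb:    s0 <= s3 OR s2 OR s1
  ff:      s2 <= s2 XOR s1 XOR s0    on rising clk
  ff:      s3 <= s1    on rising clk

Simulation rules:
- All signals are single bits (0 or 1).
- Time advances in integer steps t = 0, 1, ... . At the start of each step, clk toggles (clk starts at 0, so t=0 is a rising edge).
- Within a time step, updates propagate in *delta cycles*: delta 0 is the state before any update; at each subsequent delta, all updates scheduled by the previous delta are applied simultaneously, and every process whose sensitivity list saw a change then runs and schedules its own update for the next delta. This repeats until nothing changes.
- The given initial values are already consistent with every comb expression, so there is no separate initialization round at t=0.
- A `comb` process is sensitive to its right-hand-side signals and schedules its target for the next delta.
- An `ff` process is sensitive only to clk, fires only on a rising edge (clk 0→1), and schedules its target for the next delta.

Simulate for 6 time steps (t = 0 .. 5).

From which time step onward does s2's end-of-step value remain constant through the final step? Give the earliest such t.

2

t=0 Δ0: s2=0 s1=0 clk=0 s3=1 s0=1
  Δ1: clk:0→1
  Δ2: s2:0→1, s3:1→0
  (2Δ to stable)
t=1 Δ0: s2=1 s1=0 clk=1 s3=0 s0=1
  Δ1: clk:1→0
  (1Δ to stable)
t=2 Δ0: s2=1 s1=0 clk=0 s3=0 s0=1
  Δ1: clk:0→1
  Δ2: s2:1→0
  Δ3: s0:1→0
  (3Δ to stable)
t=3 Δ0: s2=0 s1=0 clk=1 s3=0 s0=0
  Δ1: clk:1→0
  (1Δ to stable)
t=4 Δ0: s2=0 s1=0 clk=0 s3=0 s0=0
  Δ1: clk:0→1
  (1Δ to stable)
t=5 Δ0: s2=0 s1=0 clk=1 s3=0 s0=0
  Δ1: clk:1→0
  (1Δ to stable)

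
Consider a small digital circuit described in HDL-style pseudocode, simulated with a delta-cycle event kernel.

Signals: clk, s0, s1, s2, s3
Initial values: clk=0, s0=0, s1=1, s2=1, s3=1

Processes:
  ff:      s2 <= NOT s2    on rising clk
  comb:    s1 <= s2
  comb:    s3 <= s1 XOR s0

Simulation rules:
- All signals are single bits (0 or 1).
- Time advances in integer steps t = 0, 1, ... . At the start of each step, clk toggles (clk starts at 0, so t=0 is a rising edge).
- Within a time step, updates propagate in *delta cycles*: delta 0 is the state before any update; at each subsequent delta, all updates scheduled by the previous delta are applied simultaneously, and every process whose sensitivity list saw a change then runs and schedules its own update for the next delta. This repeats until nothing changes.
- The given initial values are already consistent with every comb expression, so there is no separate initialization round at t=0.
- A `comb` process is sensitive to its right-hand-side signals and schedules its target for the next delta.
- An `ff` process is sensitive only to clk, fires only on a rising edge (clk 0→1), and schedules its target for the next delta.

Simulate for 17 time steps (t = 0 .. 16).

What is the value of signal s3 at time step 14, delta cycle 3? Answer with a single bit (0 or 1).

0

t=0 Δ0: s1=1 s0=0 s3=1 clk=0 s2=1
  Δ1: clk:0→1
  Δ2: s2:1→0
  Δ3: s1:1→0
  Δ4: s3:1→0
  (4Δ to stable)
t=1 Δ0: s1=0 s0=0 s3=0 clk=1 s2=0
  Δ1: clk:1→0
  (1Δ to stable)
t=2 Δ0: s1=0 s0=0 s3=0 clk=0 s2=0
  Δ1: clk:0→1
  Δ2: s2:0→1
  Δ3: s1:0→1
  Δ4: s3:0→1
  (4Δ to stable)
t=3 Δ0: s1=1 s0=0 s3=1 clk=1 s2=1
  Δ1: clk:1→0
  (1Δ to stable)
t=4 Δ0: s1=1 s0=0 s3=1 clk=0 s2=1
  Δ1: clk:0→1
  Δ2: s2:1→0
  Δ3: s1:1→0
  Δ4: s3:1→0
  (4Δ to stable)
t=5 Δ0: s1=0 s0=0 s3=0 clk=1 s2=0
  Δ1: clk:1→0
  (1Δ to stable)
t=6 Δ0: s1=0 s0=0 s3=0 clk=0 s2=0
  Δ1: clk:0→1
  Δ2: s2:0→1
  Δ3: s1:0→1
  Δ4: s3:0→1
  (4Δ to stable)
t=7 Δ0: s1=1 s0=0 s3=1 clk=1 s2=1
  Δ1: clk:1→0
  (1Δ to stable)
t=8 Δ0: s1=1 s0=0 s3=1 clk=0 s2=1
  Δ1: clk:0→1
  Δ2: s2:1→0
  Δ3: s1:1→0
  Δ4: s3:1→0
  (4Δ to stable)
t=9 Δ0: s1=0 s0=0 s3=0 clk=1 s2=0
  Δ1: clk:1→0
  (1Δ to stable)
t=10 Δ0: s1=0 s0=0 s3=0 clk=0 s2=0
  Δ1: clk:0→1
  Δ2: s2:0→1
  Δ3: s1:0→1
  Δ4: s3:0→1
  (4Δ to stable)
t=11 Δ0: s1=1 s0=0 s3=1 clk=1 s2=1
  Δ1: clk:1→0
  (1Δ to stable)
t=12 Δ0: s1=1 s0=0 s3=1 clk=0 s2=1
  Δ1: clk:0→1
  Δ2: s2:1→0
  Δ3: s1:1→0
  Δ4: s3:1→0
  (4Δ to stable)
t=13 Δ0: s1=0 s0=0 s3=0 clk=1 s2=0
  Δ1: clk:1→0
  (1Δ to stable)
t=14 Δ0: s1=0 s0=0 s3=0 clk=0 s2=0
  Δ1: clk:0→1
  Δ2: s2:0→1
  Δ3: s1:0→1
  Δ4: s3:0→1
  (4Δ to stable)
t=15 Δ0: s1=1 s0=0 s3=1 clk=1 s2=1
  Δ1: clk:1→0
  (1Δ to stable)
t=16 Δ0: s1=1 s0=0 s3=1 clk=0 s2=1
  Δ1: clk:0→1
  Δ2: s2:1→0
  Δ3: s1:1→0
  Δ4: s3:1→0
  (4Δ to stable)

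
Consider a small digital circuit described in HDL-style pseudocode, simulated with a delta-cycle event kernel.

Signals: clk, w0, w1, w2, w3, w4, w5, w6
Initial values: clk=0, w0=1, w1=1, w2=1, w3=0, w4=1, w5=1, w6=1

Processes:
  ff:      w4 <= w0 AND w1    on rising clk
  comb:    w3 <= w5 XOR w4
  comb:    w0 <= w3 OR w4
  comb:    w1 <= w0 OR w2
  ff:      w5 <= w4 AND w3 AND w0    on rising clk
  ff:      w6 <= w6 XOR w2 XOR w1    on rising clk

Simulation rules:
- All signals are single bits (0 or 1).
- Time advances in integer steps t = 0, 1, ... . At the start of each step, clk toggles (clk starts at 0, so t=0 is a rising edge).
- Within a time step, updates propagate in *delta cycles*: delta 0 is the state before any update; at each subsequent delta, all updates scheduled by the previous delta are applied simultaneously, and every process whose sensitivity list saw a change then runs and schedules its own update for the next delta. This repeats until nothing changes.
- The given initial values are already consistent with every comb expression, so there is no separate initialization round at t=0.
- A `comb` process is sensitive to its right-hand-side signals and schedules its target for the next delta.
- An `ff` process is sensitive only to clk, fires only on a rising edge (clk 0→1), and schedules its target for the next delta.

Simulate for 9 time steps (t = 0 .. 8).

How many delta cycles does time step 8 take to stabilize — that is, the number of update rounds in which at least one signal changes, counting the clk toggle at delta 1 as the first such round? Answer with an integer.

3

t=0 Δ0: w1=1 w2=1 w0=1 w5=1 clk=0 w3=0 w6=1 w4=1
  Δ1: clk:0→1
  Δ2: w5:1→0
  Δ3: w3:0→1
  (3Δ to stable)
t=1 Δ0: w1=1 w2=1 w0=1 w5=0 clk=1 w3=1 w6=1 w4=1
  Δ1: clk:1→0
  (1Δ to stable)
t=2 Δ0: w1=1 w2=1 w0=1 w5=0 clk=0 w3=1 w6=1 w4=1
  Δ1: clk:0→1
  Δ2: w5:0→1
  Δ3: w3:1→0
  (3Δ to stable)
t=3 Δ0: w1=1 w2=1 w0=1 w5=1 clk=1 w3=0 w6=1 w4=1
  Δ1: clk:1→0
  (1Δ to stable)
t=4 Δ0: w1=1 w2=1 w0=1 w5=1 clk=0 w3=0 w6=1 w4=1
  Δ1: clk:0→1
  Δ2: w5:1→0
  Δ3: w3:0→1
  (3Δ to stable)
t=5 Δ0: w1=1 w2=1 w0=1 w5=0 clk=1 w3=1 w6=1 w4=1
  Δ1: clk:1→0
  (1Δ to stable)
t=6 Δ0: w1=1 w2=1 w0=1 w5=0 clk=0 w3=1 w6=1 w4=1
  Δ1: clk:0→1
  Δ2: w5:0→1
  Δ3: w3:1→0
  (3Δ to stable)
t=7 Δ0: w1=1 w2=1 w0=1 w5=1 clk=1 w3=0 w6=1 w4=1
  Δ1: clk:1→0
  (1Δ to stable)
t=8 Δ0: w1=1 w2=1 w0=1 w5=1 clk=0 w3=0 w6=1 w4=1
  Δ1: clk:0→1
  Δ2: w5:1→0
  Δ3: w3:0→1
  (3Δ to stable)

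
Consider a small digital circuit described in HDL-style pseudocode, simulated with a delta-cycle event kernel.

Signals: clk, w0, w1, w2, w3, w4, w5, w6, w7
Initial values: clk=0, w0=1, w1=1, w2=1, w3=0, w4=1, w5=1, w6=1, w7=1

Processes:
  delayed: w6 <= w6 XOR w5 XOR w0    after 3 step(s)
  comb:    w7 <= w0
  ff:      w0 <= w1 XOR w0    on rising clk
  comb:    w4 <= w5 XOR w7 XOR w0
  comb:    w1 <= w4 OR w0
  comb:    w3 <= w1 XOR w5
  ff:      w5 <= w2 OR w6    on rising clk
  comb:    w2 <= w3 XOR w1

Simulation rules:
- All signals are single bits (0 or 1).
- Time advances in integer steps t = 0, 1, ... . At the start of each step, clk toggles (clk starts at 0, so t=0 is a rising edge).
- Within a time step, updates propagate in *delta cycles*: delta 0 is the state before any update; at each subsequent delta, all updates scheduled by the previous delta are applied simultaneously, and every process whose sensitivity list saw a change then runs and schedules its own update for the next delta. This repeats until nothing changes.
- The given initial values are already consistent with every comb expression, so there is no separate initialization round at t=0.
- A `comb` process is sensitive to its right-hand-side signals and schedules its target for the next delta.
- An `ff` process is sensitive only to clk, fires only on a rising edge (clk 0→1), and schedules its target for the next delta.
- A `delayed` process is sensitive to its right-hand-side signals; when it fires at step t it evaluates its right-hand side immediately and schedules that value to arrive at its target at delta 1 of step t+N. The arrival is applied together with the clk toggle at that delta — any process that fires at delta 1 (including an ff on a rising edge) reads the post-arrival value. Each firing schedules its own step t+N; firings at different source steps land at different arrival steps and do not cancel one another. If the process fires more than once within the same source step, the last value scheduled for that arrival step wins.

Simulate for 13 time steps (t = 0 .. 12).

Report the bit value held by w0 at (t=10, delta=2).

t0.Δ0 w5=1 w0=1 w6=1 w3=0 w1=1 w4=1 w7=1 clk=0 w2=1
t0.Δ1 w5=1 w0=1 w6=1 w3=0 w1=1 w4=1 w7=1 clk=1 w2=1
t0.Δ2 w5=1 w0=0 w6=1 w3=0 w1=1 w4=1 w7=1 clk=1 w2=1
t0.Δ3 w5=1 w0=0 w6=1 w3=0 w1=1 w4=0 w7=0 clk=1 w2=1
t0.Δ4 w5=1 w0=0 w6=1 w3=0 w1=0 w4=1 w7=0 clk=1 w2=1
t0.Δ5 w5=1 w0=0 w6=1 w3=1 w1=1 w4=1 w7=0 clk=1 w2=0
t0.Δ6 w5=1 w0=0 w6=1 w3=0 w1=1 w4=1 w7=0 clk=1 w2=0
t0.Δ7 w5=1 w0=0 w6=1 w3=0 w1=1 w4=1 w7=0 clk=1 w2=1
t1.Δ0 w5=1 w0=0 w6=1 w3=0 w1=1 w4=1 w7=0 clk=1 w2=1
t1.Δ1 w5=1 w0=0 w6=1 w3=0 w1=1 w4=1 w7=0 clk=0 w2=1
t2.Δ0 w5=1 w0=0 w6=1 w3=0 w1=1 w4=1 w7=0 clk=0 w2=1
t2.Δ1 w5=1 w0=0 w6=1 w3=0 w1=1 w4=1 w7=0 clk=1 w2=1
t2.Δ2 w5=1 w0=1 w6=1 w3=0 w1=1 w4=1 w7=0 clk=1 w2=1
t2.Δ3 w5=1 w0=1 w6=1 w3=0 w1=1 w4=0 w7=1 clk=1 w2=1
t2.Δ4 w5=1 w0=1 w6=1 w3=0 w1=1 w4=1 w7=1 clk=1 w2=1
t3.Δ0 w5=1 w0=1 w6=1 w3=0 w1=1 w4=1 w7=1 clk=1 w2=1
t3.Δ1 w5=1 w0=1 w6=0 w3=0 w1=1 w4=1 w7=1 clk=0 w2=1
t4.Δ0 w5=1 w0=1 w6=0 w3=0 w1=1 w4=1 w7=1 clk=0 w2=1
t4.Δ1 w5=1 w0=1 w6=0 w3=0 w1=1 w4=1 w7=1 clk=1 w2=1
t4.Δ2 w5=1 w0=0 w6=0 w3=0 w1=1 w4=1 w7=1 clk=1 w2=1
t4.Δ3 w5=1 w0=0 w6=0 w3=0 w1=1 w4=0 w7=0 clk=1 w2=1
t4.Δ4 w5=1 w0=0 w6=0 w3=0 w1=0 w4=1 w7=0 clk=1 w2=1
t4.Δ5 w5=1 w0=0 w6=0 w3=1 w1=1 w4=1 w7=0 clk=1 w2=0
t4.Δ6 w5=1 w0=0 w6=0 w3=0 w1=1 w4=1 w7=0 clk=1 w2=0
t4.Δ7 w5=1 w0=0 w6=0 w3=0 w1=1 w4=1 w7=0 clk=1 w2=1
t5.Δ0 w5=1 w0=0 w6=0 w3=0 w1=1 w4=1 w7=0 clk=1 w2=1
t5.Δ1 w5=1 w0=0 w6=1 w3=0 w1=1 w4=1 w7=0 clk=0 w2=1
t6.Δ0 w5=1 w0=0 w6=1 w3=0 w1=1 w4=1 w7=0 clk=0 w2=1
t6.Δ1 w5=1 w0=0 w6=0 w3=0 w1=1 w4=1 w7=0 clk=1 w2=1
t6.Δ2 w5=1 w0=1 w6=0 w3=0 w1=1 w4=1 w7=0 clk=1 w2=1
t6.Δ3 w5=1 w0=1 w6=0 w3=0 w1=1 w4=0 w7=1 clk=1 w2=1
t6.Δ4 w5=1 w0=1 w6=0 w3=0 w1=1 w4=1 w7=1 clk=1 w2=1
t7.Δ0 w5=1 w0=1 w6=0 w3=0 w1=1 w4=1 w7=1 clk=1 w2=1
t7.Δ1 w5=1 w0=1 w6=1 w3=0 w1=1 w4=1 w7=1 clk=0 w2=1
t8.Δ0 w5=1 w0=1 w6=1 w3=0 w1=1 w4=1 w7=1 clk=0 w2=1
t8.Δ1 w5=1 w0=1 w6=0 w3=0 w1=1 w4=1 w7=1 clk=1 w2=1
t8.Δ2 w5=1 w0=0 w6=0 w3=0 w1=1 w4=1 w7=1 clk=1 w2=1
t8.Δ3 w5=1 w0=0 w6=0 w3=0 w1=1 w4=0 w7=0 clk=1 w2=1
t8.Δ4 w5=1 w0=0 w6=0 w3=0 w1=0 w4=1 w7=0 clk=1 w2=1
t8.Δ5 w5=1 w0=0 w6=0 w3=1 w1=1 w4=1 w7=0 clk=1 w2=0
t8.Δ6 w5=1 w0=0 w6=0 w3=0 w1=1 w4=1 w7=0 clk=1 w2=0
t8.Δ7 w5=1 w0=0 w6=0 w3=0 w1=1 w4=1 w7=0 clk=1 w2=1
t9.Δ0 w5=1 w0=0 w6=0 w3=0 w1=1 w4=1 w7=0 clk=1 w2=1
t9.Δ1 w5=1 w0=0 w6=0 w3=0 w1=1 w4=1 w7=0 clk=0 w2=1
t10.Δ0 w5=1 w0=0 w6=0 w3=0 w1=1 w4=1 w7=0 clk=0 w2=1
t10.Δ1 w5=1 w0=0 w6=1 w3=0 w1=1 w4=1 w7=0 clk=1 w2=1
t10.Δ2 w5=1 w0=1 w6=1 w3=0 w1=1 w4=1 w7=0 clk=1 w2=1
t10.Δ3 w5=1 w0=1 w6=1 w3=0 w1=1 w4=0 w7=1 clk=1 w2=1
t10.Δ4 w5=1 w0=1 w6=1 w3=0 w1=1 w4=1 w7=1 clk=1 w2=1
t11.Δ0 w5=1 w0=1 w6=1 w3=0 w1=1 w4=1 w7=1 clk=1 w2=1
t11.Δ1 w5=1 w0=1 w6=1 w3=0 w1=1 w4=1 w7=1 clk=0 w2=1
t12.Δ0 w5=1 w0=1 w6=1 w3=0 w1=1 w4=1 w7=1 clk=0 w2=1
t12.Δ1 w5=1 w0=1 w6=1 w3=0 w1=1 w4=1 w7=1 clk=1 w2=1
t12.Δ2 w5=1 w0=0 w6=1 w3=0 w1=1 w4=1 w7=1 clk=1 w2=1
t12.Δ3 w5=1 w0=0 w6=1 w3=0 w1=1 w4=0 w7=0 clk=1 w2=1
t12.Δ4 w5=1 w0=0 w6=1 w3=0 w1=0 w4=1 w7=0 clk=1 w2=1
t12.Δ5 w5=1 w0=0 w6=1 w3=1 w1=1 w4=1 w7=0 clk=1 w2=0
t12.Δ6 w5=1 w0=0 w6=1 w3=0 w1=1 w4=1 w7=0 clk=1 w2=0
t12.Δ7 w5=1 w0=0 w6=1 w3=0 w1=1 w4=1 w7=0 clk=1 w2=1

1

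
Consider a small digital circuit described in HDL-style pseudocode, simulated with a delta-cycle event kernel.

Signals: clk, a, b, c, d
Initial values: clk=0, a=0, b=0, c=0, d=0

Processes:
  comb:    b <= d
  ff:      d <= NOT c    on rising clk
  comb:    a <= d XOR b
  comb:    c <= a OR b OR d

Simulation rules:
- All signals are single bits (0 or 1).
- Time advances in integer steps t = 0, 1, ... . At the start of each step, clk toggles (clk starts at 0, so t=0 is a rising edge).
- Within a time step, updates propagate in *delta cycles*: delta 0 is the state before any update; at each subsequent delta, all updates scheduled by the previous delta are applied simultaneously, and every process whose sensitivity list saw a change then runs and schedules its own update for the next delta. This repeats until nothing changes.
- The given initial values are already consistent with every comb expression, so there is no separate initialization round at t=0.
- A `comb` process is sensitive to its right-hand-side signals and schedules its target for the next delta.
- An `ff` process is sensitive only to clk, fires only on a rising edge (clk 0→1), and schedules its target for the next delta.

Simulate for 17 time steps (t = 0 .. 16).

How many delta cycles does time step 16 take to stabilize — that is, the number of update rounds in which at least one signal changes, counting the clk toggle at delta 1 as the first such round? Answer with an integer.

4

t=0 Δ0: c=0 a=0 clk=0 b=0 d=0
  Δ1: clk:0→1
  Δ2: d:0→1
  Δ3: c:0→1, a:0→1, b:0→1
  Δ4: a:1→0
  (4Δ to stable)
t=1 Δ0: c=1 a=0 clk=1 b=1 d=1
  Δ1: clk:1→0
  (1Δ to stable)
t=2 Δ0: c=1 a=0 clk=0 b=1 d=1
  Δ1: clk:0→1
  Δ2: d:1→0
  Δ3: a:0→1, b:1→0
  Δ4: a:1→0
  Δ5: c:1→0
  (5Δ to stable)
t=3 Δ0: c=0 a=0 clk=1 b=0 d=0
  Δ1: clk:1→0
  (1Δ to stable)
t=4 Δ0: c=0 a=0 clk=0 b=0 d=0
  Δ1: clk:0→1
  Δ2: d:0→1
  Δ3: c:0→1, a:0→1, b:0→1
  Δ4: a:1→0
  (4Δ to stable)
t=5 Δ0: c=1 a=0 clk=1 b=1 d=1
  Δ1: clk:1→0
  (1Δ to stable)
t=6 Δ0: c=1 a=0 clk=0 b=1 d=1
  Δ1: clk:0→1
  Δ2: d:1→0
  Δ3: a:0→1, b:1→0
  Δ4: a:1→0
  Δ5: c:1→0
  (5Δ to stable)
t=7 Δ0: c=0 a=0 clk=1 b=0 d=0
  Δ1: clk:1→0
  (1Δ to stable)
t=8 Δ0: c=0 a=0 clk=0 b=0 d=0
  Δ1: clk:0→1
  Δ2: d:0→1
  Δ3: c:0→1, a:0→1, b:0→1
  Δ4: a:1→0
  (4Δ to stable)
t=9 Δ0: c=1 a=0 clk=1 b=1 d=1
  Δ1: clk:1→0
  (1Δ to stable)
t=10 Δ0: c=1 a=0 clk=0 b=1 d=1
  Δ1: clk:0→1
  Δ2: d:1→0
  Δ3: a:0→1, b:1→0
  Δ4: a:1→0
  Δ5: c:1→0
  (5Δ to stable)
t=11 Δ0: c=0 a=0 clk=1 b=0 d=0
  Δ1: clk:1→0
  (1Δ to stable)
t=12 Δ0: c=0 a=0 clk=0 b=0 d=0
  Δ1: clk:0→1
  Δ2: d:0→1
  Δ3: c:0→1, a:0→1, b:0→1
  Δ4: a:1→0
  (4Δ to stable)
t=13 Δ0: c=1 a=0 clk=1 b=1 d=1
  Δ1: clk:1→0
  (1Δ to stable)
t=14 Δ0: c=1 a=0 clk=0 b=1 d=1
  Δ1: clk:0→1
  Δ2: d:1→0
  Δ3: a:0→1, b:1→0
  Δ4: a:1→0
  Δ5: c:1→0
  (5Δ to stable)
t=15 Δ0: c=0 a=0 clk=1 b=0 d=0
  Δ1: clk:1→0
  (1Δ to stable)
t=16 Δ0: c=0 a=0 clk=0 b=0 d=0
  Δ1: clk:0→1
  Δ2: d:0→1
  Δ3: c:0→1, a:0→1, b:0→1
  Δ4: a:1→0
  (4Δ to stable)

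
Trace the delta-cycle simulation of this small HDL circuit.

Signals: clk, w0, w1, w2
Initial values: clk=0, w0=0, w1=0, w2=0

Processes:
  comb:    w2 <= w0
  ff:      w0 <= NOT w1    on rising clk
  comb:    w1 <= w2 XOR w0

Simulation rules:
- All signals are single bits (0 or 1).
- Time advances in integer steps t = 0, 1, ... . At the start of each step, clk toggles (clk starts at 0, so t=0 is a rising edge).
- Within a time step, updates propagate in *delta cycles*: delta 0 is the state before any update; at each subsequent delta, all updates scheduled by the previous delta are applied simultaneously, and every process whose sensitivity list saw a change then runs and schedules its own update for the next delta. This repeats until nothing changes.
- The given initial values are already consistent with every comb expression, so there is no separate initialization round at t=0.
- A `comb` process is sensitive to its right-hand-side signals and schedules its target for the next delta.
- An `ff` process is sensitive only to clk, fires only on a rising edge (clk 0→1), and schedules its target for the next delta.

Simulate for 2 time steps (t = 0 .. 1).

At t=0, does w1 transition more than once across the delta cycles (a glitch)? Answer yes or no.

yes

[bits: w0,clk,w1,w2]
t=0: Δ0=0000 Δ1=0100 Δ2=1100 Δ3=1111 Δ4=1101 | 4Δ
t=1: Δ0=1101 Δ1=1001 | 1Δ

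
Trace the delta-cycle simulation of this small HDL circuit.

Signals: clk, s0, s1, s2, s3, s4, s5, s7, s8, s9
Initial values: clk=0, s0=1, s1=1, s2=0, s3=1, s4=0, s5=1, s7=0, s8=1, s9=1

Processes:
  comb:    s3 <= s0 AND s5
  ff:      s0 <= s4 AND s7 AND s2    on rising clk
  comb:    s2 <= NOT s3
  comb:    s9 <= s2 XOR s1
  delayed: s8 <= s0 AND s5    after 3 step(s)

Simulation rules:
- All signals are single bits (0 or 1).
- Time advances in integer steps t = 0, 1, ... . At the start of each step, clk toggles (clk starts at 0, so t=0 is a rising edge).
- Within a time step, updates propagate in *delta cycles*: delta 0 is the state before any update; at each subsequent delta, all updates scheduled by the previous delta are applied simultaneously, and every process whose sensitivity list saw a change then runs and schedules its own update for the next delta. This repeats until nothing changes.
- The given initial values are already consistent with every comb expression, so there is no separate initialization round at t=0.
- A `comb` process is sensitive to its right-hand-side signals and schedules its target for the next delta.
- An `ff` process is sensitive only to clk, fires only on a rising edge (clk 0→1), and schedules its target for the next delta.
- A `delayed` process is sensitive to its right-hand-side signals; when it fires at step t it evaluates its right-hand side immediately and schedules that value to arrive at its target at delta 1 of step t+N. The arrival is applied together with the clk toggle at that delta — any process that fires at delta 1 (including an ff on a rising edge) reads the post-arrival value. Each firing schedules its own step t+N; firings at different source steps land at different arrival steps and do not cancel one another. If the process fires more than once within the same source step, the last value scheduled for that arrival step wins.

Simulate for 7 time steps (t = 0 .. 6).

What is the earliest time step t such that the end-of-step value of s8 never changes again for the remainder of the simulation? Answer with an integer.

[bits: s2,s1,s3,clk,s8,s0,s9,s4,s7,s5]
t=0: Δ0=0110111001 Δ1=0111111001 Δ2=0111101001 Δ3=0101101001 Δ4=1101101001 Δ5=1101100001 | 5Δ
t=1: Δ0=1101100001 Δ1=1100100001 | 1Δ
t=2: Δ0=1100100001 Δ1=1101100001 | 1Δ
t=3: Δ0=1101100001 Δ1=1100000001 | 1Δ
t=4: Δ0=1100000001 Δ1=1101000001 | 1Δ
t=5: Δ0=1101000001 Δ1=1100000001 | 1Δ
t=6: Δ0=1100000001 Δ1=1101000001 | 1Δ

3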